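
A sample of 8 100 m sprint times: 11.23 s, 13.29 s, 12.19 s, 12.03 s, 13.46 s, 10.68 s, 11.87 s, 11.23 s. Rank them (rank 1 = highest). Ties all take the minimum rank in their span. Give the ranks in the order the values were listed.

6, 2, 3, 4, 1, 8, 5, 6

Sorted (descending): 13.46, 13.29, 12.19, 12.03, 11.87, 11.23, 11.23, 10.68
The 2 values of 11.23 occupy positions 6–7 → each gets rank 6.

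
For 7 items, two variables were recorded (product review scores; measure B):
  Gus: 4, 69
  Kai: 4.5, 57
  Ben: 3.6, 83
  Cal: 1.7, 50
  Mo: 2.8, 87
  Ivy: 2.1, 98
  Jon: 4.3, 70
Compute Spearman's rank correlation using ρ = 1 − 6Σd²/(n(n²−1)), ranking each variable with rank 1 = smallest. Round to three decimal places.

-0.214

Ranks of variable 1: 5, 7, 4, 1, 3, 2, 6
Ranks of variable 2: 3, 2, 5, 1, 6, 7, 4
d = r₁ − r₂: 2, 5, -1, 0, -3, -5, 2
d²: 4, 25, 1, 0, 9, 25, 4; Σd² = 68
ρ = 1 − 6·68/(7·48) = 1 − 408/336 = -0.214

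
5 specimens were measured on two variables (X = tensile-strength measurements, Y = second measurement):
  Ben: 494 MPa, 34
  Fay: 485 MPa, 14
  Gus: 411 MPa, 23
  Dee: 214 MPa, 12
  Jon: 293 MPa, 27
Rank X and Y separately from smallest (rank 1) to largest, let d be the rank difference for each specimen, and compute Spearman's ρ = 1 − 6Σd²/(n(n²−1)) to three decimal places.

0.600

Ranks of variable 1: 5, 4, 3, 1, 2
Ranks of variable 2: 5, 2, 3, 1, 4
d = r₁ − r₂: 0, 2, 0, 0, -2
d²: 0, 4, 0, 0, 4; Σd² = 8
ρ = 1 − 6·8/(5·24) = 1 − 48/120 = 0.600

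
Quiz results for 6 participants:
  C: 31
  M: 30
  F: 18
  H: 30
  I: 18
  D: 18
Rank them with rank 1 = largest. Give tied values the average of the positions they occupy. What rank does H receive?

2.5

Sorted (descending): 31, 30, 30, 18, 18, 18
The 2 values of 30 occupy positions 2–3 → average rank (2+3)/2 = 2.5.
The 3 values of 18 occupy positions 4–6 → average rank 5.
H has value 30 → rank 2.5.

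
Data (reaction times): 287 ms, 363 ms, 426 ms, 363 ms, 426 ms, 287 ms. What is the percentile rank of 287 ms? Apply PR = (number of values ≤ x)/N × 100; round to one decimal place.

N = 6.
Strictly below 287: 0. Equal to 287: 2.
PR = 2/6 × 100 = 33.3

33.3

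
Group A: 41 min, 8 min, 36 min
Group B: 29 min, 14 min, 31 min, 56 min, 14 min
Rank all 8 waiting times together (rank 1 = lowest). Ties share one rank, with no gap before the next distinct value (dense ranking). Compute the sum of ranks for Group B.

Sorted (ascending): 8, 14, 14, 29, 31, 36, 41, 56
The 2 values of 14 share dense rank 2.
Remaining distinct values take the next consecutive integers.
Group B values → pooled ranks: 29→3, 14→2, 31→4, 56→7, 14→2
Rank sum = 3 + 2 + 4 + 7 + 2 = 18

18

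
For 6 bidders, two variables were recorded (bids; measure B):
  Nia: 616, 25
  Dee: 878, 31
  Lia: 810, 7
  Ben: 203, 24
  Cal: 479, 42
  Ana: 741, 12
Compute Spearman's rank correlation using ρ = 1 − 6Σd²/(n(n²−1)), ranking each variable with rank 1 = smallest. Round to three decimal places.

-0.200

Ranks of variable 1: 3, 6, 5, 1, 2, 4
Ranks of variable 2: 4, 5, 1, 3, 6, 2
d = r₁ − r₂: -1, 1, 4, -2, -4, 2
d²: 1, 1, 16, 4, 16, 4; Σd² = 42
ρ = 1 − 6·42/(6·35) = 1 − 252/210 = -0.200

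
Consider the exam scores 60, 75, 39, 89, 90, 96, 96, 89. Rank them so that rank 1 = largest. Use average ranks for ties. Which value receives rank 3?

Sorted (descending): 96, 96, 90, 89, 89, 75, 60, 39
The 2 values of 96 occupy positions 1–2 → average rank (1+2)/2 = 1.5.
The 2 values of 89 occupy positions 4–5 → average rank (4+5)/2 = 4.5.
Rank 3 → value 90.

90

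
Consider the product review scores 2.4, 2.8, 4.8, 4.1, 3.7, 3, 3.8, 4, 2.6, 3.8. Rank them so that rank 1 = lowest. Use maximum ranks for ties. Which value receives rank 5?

3.7

Sorted (ascending): 2.4, 2.6, 2.8, 3, 3.7, 3.8, 3.8, 4, 4.1, 4.8
The 2 values of 3.8 occupy positions 6–7 → each gets rank 7.
Rank 5 → value 3.7.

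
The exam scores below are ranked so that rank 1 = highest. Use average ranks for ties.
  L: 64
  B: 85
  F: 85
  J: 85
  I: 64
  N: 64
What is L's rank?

Sorted (descending): 85, 85, 85, 64, 64, 64
The 3 values of 85 occupy positions 1–3 → average rank 2.
The 3 values of 64 occupy positions 4–6 → average rank 5.
L has value 64 → rank 5.

5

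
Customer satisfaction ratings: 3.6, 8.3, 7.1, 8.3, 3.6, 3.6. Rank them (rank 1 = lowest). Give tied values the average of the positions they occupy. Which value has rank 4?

7.1

Sorted (ascending): 3.6, 3.6, 3.6, 7.1, 8.3, 8.3
The 3 values of 3.6 occupy positions 1–3 → average rank 2.
The 2 values of 8.3 occupy positions 5–6 → average rank (5+6)/2 = 5.5.
Rank 4 → value 7.1.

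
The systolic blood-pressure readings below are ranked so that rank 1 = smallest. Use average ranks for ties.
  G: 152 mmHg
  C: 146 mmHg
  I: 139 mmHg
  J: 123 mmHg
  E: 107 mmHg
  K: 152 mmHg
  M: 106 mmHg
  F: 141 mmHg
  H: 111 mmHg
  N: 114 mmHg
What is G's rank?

9.5

Sorted (ascending): 106, 107, 111, 114, 123, 139, 141, 146, 152, 152
The 2 values of 152 occupy positions 9–10 → average rank (9+10)/2 = 9.5.
G has value 152 mmHg → rank 9.5.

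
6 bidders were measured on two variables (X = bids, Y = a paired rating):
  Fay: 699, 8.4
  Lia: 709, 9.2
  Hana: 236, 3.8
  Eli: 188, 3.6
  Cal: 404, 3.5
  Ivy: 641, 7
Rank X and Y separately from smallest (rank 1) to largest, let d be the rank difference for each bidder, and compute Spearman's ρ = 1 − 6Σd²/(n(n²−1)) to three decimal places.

Ranks of variable 1: 5, 6, 2, 1, 3, 4
Ranks of variable 2: 5, 6, 3, 2, 1, 4
d = r₁ − r₂: 0, 0, -1, -1, 2, 0
d²: 0, 0, 1, 1, 4, 0; Σd² = 6
ρ = 1 − 6·6/(6·35) = 1 − 36/210 = 0.829

0.829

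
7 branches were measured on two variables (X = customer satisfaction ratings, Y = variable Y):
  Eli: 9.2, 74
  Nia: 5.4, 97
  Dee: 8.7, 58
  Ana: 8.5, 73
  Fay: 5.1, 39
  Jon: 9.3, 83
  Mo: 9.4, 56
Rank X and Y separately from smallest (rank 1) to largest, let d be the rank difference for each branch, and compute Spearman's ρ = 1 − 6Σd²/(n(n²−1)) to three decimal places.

Ranks of variable 1: 5, 2, 4, 3, 1, 6, 7
Ranks of variable 2: 5, 7, 3, 4, 1, 6, 2
d = r₁ − r₂: 0, -5, 1, -1, 0, 0, 5
d²: 0, 25, 1, 1, 0, 0, 25; Σd² = 52
ρ = 1 − 6·52/(7·48) = 1 − 312/336 = 0.071

0.071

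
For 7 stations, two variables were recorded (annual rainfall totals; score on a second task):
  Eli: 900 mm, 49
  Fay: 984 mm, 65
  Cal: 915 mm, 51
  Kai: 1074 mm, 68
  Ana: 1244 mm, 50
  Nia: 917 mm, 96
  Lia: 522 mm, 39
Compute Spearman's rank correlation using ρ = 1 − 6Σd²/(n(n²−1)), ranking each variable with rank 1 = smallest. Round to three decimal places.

Ranks of variable 1: 2, 5, 3, 6, 7, 4, 1
Ranks of variable 2: 2, 5, 4, 6, 3, 7, 1
d = r₁ − r₂: 0, 0, -1, 0, 4, -3, 0
d²: 0, 0, 1, 0, 16, 9, 0; Σd² = 26
ρ = 1 − 6·26/(7·48) = 1 − 156/336 = 0.536

0.536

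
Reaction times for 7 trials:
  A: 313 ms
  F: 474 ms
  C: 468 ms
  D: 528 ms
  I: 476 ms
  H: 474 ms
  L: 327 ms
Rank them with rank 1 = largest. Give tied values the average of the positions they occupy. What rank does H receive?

3.5

Sorted (descending): 528, 476, 474, 474, 468, 327, 313
The 2 values of 474 occupy positions 3–4 → average rank (3+4)/2 = 3.5.
H has value 474 ms → rank 3.5.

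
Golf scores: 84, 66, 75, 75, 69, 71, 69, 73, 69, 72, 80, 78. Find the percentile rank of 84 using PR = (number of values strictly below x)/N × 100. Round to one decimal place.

N = 12.
Strictly below 84: 11. Equal to 84: 1.
PR = 11/12 × 100 = 91.7

91.7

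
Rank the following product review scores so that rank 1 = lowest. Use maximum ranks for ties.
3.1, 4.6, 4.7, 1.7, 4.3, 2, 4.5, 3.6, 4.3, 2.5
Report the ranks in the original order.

4, 9, 10, 1, 7, 2, 8, 5, 7, 3

Sorted (ascending): 1.7, 2, 2.5, 3.1, 3.6, 4.3, 4.3, 4.5, 4.6, 4.7
The 2 values of 4.3 occupy positions 6–7 → each gets rank 7.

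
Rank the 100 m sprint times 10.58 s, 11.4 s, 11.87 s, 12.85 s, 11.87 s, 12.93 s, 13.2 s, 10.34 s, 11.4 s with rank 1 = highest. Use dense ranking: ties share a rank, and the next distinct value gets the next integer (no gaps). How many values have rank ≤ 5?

7

Sorted (descending): 13.2, 12.93, 12.85, 11.87, 11.87, 11.4, 11.4, 10.58, 10.34
The 2 values of 11.87 share dense rank 4.
The 2 values of 11.4 share dense rank 5.
Remaining distinct values take the next consecutive integers.
Ranks ≤ 5: {1, 2, 3, 4, 4, 5, 5} → 7 values.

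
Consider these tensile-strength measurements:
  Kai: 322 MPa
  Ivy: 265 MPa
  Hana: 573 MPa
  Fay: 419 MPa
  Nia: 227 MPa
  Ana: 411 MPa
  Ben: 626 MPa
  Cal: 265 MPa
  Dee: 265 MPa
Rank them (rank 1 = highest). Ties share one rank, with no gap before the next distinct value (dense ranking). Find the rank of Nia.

Sorted (descending): 626, 573, 419, 411, 322, 265, 265, 265, 227
The 3 values of 265 share dense rank 6.
Remaining distinct values take the next consecutive integers.
Nia has value 227 MPa → rank 7.

7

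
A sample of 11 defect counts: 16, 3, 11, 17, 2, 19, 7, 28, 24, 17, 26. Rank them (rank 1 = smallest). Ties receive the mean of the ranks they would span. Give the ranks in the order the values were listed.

5, 2, 4, 6.5, 1, 8, 3, 11, 9, 6.5, 10

Sorted (ascending): 2, 3, 7, 11, 16, 17, 17, 19, 24, 26, 28
The 2 values of 17 occupy positions 6–7 → average rank (6+7)/2 = 6.5.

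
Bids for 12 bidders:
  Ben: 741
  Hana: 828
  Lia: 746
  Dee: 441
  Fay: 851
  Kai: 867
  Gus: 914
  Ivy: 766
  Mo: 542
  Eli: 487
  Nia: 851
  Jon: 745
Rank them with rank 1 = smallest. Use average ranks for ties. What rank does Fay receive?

Sorted (ascending): 441, 487, 542, 741, 745, 746, 766, 828, 851, 851, 867, 914
The 2 values of 851 occupy positions 9–10 → average rank (9+10)/2 = 9.5.
Fay has value 851 → rank 9.5.

9.5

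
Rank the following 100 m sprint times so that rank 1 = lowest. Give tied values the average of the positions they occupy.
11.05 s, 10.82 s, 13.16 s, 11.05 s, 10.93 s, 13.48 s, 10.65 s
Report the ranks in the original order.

4.5, 2, 6, 4.5, 3, 7, 1

Sorted (ascending): 10.65, 10.82, 10.93, 11.05, 11.05, 13.16, 13.48
The 2 values of 11.05 occupy positions 4–5 → average rank (4+5)/2 = 4.5.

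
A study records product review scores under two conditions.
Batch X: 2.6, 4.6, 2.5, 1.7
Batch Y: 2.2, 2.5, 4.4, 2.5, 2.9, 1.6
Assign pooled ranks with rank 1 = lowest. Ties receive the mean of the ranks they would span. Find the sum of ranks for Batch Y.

31

Sorted (ascending): 1.6, 1.7, 2.2, 2.5, 2.5, 2.5, 2.6, 2.9, 4.4, 4.6
The 3 values of 2.5 occupy positions 4–6 → average rank 5.
Batch Y values → pooled ranks: 2.2→3, 2.5→5, 4.4→9, 2.5→5, 2.9→8, 1.6→1
Rank sum = 3 + 5 + 9 + 5 + 8 + 1 = 31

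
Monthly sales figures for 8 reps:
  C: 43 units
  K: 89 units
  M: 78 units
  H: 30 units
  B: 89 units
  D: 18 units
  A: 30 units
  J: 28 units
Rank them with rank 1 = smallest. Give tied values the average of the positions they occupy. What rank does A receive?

Sorted (ascending): 18, 28, 30, 30, 43, 78, 89, 89
The 2 values of 30 occupy positions 3–4 → average rank (3+4)/2 = 3.5.
The 2 values of 89 occupy positions 7–8 → average rank (7+8)/2 = 7.5.
A has value 30 units → rank 3.5.

3.5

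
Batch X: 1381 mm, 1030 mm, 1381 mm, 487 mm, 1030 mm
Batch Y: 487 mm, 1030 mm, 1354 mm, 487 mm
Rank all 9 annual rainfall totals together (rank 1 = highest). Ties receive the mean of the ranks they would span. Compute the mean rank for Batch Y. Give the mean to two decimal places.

Sorted (descending): 1381, 1381, 1354, 1030, 1030, 1030, 487, 487, 487
The 2 values of 1381 occupy positions 1–2 → average rank (1+2)/2 = 1.5.
The 3 values of 1030 occupy positions 4–6 → average rank 5.
The 3 values of 487 occupy positions 7–9 → average rank 8.
Batch Y values → pooled ranks: 487→8, 1030→5, 1354→3, 487→8
Mean rank = (8 + 5 + 3 + 8) / 4 = 6.00

6.00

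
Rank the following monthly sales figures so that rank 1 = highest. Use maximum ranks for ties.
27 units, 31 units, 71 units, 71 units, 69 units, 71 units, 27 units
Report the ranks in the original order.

Sorted (descending): 71, 71, 71, 69, 31, 27, 27
The 3 values of 71 occupy positions 1–3 → each gets rank 3.
The 2 values of 27 occupy positions 6–7 → each gets rank 7.

7, 5, 3, 3, 4, 3, 7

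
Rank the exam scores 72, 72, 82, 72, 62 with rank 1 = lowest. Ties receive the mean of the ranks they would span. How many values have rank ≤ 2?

Sorted (ascending): 62, 72, 72, 72, 82
The 3 values of 72 occupy positions 2–4 → average rank 3.
Ranks ≤ 2: {1} → 1 value.

1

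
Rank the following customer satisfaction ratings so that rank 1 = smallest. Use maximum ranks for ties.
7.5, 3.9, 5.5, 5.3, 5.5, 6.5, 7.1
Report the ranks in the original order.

Sorted (ascending): 3.9, 5.3, 5.5, 5.5, 6.5, 7.1, 7.5
The 2 values of 5.5 occupy positions 3–4 → each gets rank 4.

7, 1, 4, 2, 4, 5, 6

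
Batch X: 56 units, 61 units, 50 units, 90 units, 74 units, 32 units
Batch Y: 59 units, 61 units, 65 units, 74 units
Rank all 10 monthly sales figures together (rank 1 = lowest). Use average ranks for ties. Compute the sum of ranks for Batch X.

30

Sorted (ascending): 32, 50, 56, 59, 61, 61, 65, 74, 74, 90
The 2 values of 61 occupy positions 5–6 → average rank (5+6)/2 = 5.5.
The 2 values of 74 occupy positions 8–9 → average rank (8+9)/2 = 8.5.
Batch X values → pooled ranks: 56→3, 61→5.5, 50→2, 90→10, 74→8.5, 32→1
Rank sum = 3 + 5.5 + 2 + 10 + 8.5 + 1 = 30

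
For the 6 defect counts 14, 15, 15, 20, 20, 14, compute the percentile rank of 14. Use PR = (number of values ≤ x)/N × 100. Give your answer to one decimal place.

N = 6.
Strictly below 14: 0. Equal to 14: 2.
PR = 2/6 × 100 = 33.3

33.3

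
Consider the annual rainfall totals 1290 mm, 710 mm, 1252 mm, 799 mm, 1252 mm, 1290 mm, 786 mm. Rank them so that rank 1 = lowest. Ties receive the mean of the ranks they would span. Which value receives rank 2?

Sorted (ascending): 710, 786, 799, 1252, 1252, 1290, 1290
The 2 values of 1252 occupy positions 4–5 → average rank (4+5)/2 = 4.5.
The 2 values of 1290 occupy positions 6–7 → average rank (6+7)/2 = 6.5.
Rank 2 → value 786.

786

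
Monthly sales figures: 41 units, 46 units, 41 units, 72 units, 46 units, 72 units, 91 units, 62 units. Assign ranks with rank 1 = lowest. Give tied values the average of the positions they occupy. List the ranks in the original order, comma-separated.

Sorted (ascending): 41, 41, 46, 46, 62, 72, 72, 91
The 2 values of 41 occupy positions 1–2 → average rank (1+2)/2 = 1.5.
The 2 values of 46 occupy positions 3–4 → average rank (3+4)/2 = 3.5.
The 2 values of 72 occupy positions 6–7 → average rank (6+7)/2 = 6.5.

1.5, 3.5, 1.5, 6.5, 3.5, 6.5, 8, 5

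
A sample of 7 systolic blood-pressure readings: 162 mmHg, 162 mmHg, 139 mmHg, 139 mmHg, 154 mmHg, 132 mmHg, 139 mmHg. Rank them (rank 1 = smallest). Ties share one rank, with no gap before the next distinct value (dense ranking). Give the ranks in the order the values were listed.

Sorted (ascending): 132, 139, 139, 139, 154, 162, 162
The 3 values of 139 share dense rank 2.
The 2 values of 162 share dense rank 4.
Remaining distinct values take the next consecutive integers.

4, 4, 2, 2, 3, 1, 2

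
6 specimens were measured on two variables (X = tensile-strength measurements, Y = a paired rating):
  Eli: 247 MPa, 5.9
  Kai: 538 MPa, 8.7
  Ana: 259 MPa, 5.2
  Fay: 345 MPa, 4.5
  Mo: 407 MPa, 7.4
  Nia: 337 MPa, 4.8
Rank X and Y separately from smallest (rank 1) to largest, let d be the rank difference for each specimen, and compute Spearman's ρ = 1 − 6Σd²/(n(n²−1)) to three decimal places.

Ranks of variable 1: 1, 6, 2, 4, 5, 3
Ranks of variable 2: 4, 6, 3, 1, 5, 2
d = r₁ − r₂: -3, 0, -1, 3, 0, 1
d²: 9, 0, 1, 9, 0, 1; Σd² = 20
ρ = 1 − 6·20/(6·35) = 1 − 120/210 = 0.429

0.429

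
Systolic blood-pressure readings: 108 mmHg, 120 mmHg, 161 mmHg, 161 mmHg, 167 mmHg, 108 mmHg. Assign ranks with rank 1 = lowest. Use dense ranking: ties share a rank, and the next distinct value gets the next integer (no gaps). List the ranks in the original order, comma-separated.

Sorted (ascending): 108, 108, 120, 161, 161, 167
The 2 values of 108 share dense rank 1.
The 2 values of 161 share dense rank 3.
Remaining distinct values take the next consecutive integers.

1, 2, 3, 3, 4, 1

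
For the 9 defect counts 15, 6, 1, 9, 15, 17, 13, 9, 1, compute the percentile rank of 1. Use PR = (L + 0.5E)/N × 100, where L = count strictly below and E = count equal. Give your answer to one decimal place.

11.1

N = 9.
Strictly below 1: 0. Equal to 1: 2.
PR = (0 + 0.5·2)/9 × 100 = 11.1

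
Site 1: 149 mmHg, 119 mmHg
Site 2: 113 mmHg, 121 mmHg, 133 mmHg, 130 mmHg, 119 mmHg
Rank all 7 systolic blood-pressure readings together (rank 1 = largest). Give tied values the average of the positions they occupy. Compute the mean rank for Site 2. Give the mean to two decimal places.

Sorted (descending): 149, 133, 130, 121, 119, 119, 113
The 2 values of 119 occupy positions 5–6 → average rank (5+6)/2 = 5.5.
Site 2 values → pooled ranks: 113→7, 121→4, 133→2, 130→3, 119→5.5
Mean rank = (7 + 4 + 2 + 3 + 5.5) / 5 = 4.30

4.30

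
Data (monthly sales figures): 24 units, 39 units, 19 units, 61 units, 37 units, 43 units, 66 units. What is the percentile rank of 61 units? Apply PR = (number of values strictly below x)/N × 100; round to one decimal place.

N = 7.
Strictly below 61: 5. Equal to 61: 1.
PR = 5/7 × 100 = 71.4

71.4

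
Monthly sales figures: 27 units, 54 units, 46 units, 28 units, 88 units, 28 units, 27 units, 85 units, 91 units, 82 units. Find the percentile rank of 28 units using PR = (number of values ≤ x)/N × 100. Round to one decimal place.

N = 10.
Strictly below 28: 2. Equal to 28: 2.
PR = 4/10 × 100 = 40.0

40.0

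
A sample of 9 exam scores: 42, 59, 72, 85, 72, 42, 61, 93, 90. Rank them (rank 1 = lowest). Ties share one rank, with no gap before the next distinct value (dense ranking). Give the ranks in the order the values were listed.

Sorted (ascending): 42, 42, 59, 61, 72, 72, 85, 90, 93
The 2 values of 42 share dense rank 1.
The 2 values of 72 share dense rank 4.
Remaining distinct values take the next consecutive integers.

1, 2, 4, 5, 4, 1, 3, 7, 6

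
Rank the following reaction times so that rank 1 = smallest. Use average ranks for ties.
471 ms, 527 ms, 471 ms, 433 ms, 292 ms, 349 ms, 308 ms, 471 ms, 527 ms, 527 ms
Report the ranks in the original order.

6, 9, 6, 4, 1, 3, 2, 6, 9, 9

Sorted (ascending): 292, 308, 349, 433, 471, 471, 471, 527, 527, 527
The 3 values of 471 occupy positions 5–7 → average rank 6.
The 3 values of 527 occupy positions 8–10 → average rank 9.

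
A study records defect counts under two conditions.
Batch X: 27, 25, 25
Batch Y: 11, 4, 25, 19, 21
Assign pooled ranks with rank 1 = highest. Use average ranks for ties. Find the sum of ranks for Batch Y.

29

Sorted (descending): 27, 25, 25, 25, 21, 19, 11, 4
The 3 values of 25 occupy positions 2–4 → average rank 3.
Batch Y values → pooled ranks: 11→7, 4→8, 25→3, 19→6, 21→5
Rank sum = 7 + 8 + 3 + 6 + 5 = 29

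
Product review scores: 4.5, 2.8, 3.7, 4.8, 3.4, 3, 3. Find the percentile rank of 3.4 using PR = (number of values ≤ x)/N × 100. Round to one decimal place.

N = 7.
Strictly below 3.4: 3. Equal to 3.4: 1.
PR = 4/7 × 100 = 57.1

57.1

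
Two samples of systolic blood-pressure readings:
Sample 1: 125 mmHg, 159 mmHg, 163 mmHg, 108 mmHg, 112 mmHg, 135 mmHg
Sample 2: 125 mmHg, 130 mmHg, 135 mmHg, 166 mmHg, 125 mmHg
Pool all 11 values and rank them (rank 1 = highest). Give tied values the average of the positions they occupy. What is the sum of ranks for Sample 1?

38.5

Sorted (descending): 166, 163, 159, 135, 135, 130, 125, 125, 125, 112, 108
The 2 values of 135 occupy positions 4–5 → average rank (4+5)/2 = 4.5.
The 3 values of 125 occupy positions 7–9 → average rank 8.
Sample 1 values → pooled ranks: 125→8, 159→3, 163→2, 108→11, 112→10, 135→4.5
Rank sum = 8 + 3 + 2 + 11 + 10 + 4.5 = 38.5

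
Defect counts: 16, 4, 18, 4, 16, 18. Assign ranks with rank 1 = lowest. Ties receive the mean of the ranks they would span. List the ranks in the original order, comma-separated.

Sorted (ascending): 4, 4, 16, 16, 18, 18
The 2 values of 4 occupy positions 1–2 → average rank (1+2)/2 = 1.5.
The 2 values of 16 occupy positions 3–4 → average rank (3+4)/2 = 3.5.
The 2 values of 18 occupy positions 5–6 → average rank (5+6)/2 = 5.5.

3.5, 1.5, 5.5, 1.5, 3.5, 5.5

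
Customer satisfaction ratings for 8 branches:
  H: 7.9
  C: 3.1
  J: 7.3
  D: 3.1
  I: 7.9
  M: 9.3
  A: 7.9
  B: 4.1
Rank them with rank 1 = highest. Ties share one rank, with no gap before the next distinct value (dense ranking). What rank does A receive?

2

Sorted (descending): 9.3, 7.9, 7.9, 7.9, 7.3, 4.1, 3.1, 3.1
The 3 values of 7.9 share dense rank 2.
The 2 values of 3.1 share dense rank 5.
Remaining distinct values take the next consecutive integers.
A has value 7.9 → rank 2.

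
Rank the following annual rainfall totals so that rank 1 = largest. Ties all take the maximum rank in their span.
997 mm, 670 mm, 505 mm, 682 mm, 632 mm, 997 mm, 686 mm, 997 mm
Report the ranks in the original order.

Sorted (descending): 997, 997, 997, 686, 682, 670, 632, 505
The 3 values of 997 occupy positions 1–3 → each gets rank 3.

3, 6, 8, 5, 7, 3, 4, 3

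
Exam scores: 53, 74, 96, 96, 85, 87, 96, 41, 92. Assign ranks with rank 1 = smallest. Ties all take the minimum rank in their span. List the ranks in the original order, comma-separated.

2, 3, 7, 7, 4, 5, 7, 1, 6

Sorted (ascending): 41, 53, 74, 85, 87, 92, 96, 96, 96
The 3 values of 96 occupy positions 7–9 → each gets rank 7.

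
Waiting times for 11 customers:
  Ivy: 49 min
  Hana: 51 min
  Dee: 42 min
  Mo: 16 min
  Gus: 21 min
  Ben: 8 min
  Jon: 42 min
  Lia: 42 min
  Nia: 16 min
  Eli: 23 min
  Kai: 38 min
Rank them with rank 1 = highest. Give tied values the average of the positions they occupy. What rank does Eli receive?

7

Sorted (descending): 51, 49, 42, 42, 42, 38, 23, 21, 16, 16, 8
The 3 values of 42 occupy positions 3–5 → average rank 4.
The 2 values of 16 occupy positions 9–10 → average rank (9+10)/2 = 9.5.
Eli has value 23 min → rank 7.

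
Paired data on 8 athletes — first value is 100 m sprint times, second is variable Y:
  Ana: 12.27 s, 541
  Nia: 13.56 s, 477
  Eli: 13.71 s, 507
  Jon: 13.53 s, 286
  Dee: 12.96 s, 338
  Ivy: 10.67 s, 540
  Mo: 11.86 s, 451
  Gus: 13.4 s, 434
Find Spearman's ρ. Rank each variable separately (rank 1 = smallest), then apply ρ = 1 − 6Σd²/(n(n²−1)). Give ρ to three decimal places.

Ranks of variable 1: 3, 7, 8, 6, 4, 1, 2, 5
Ranks of variable 2: 8, 5, 6, 1, 2, 7, 4, 3
d = r₁ − r₂: -5, 2, 2, 5, 2, -6, -2, 2
d²: 25, 4, 4, 25, 4, 36, 4, 4; Σd² = 106
ρ = 1 − 6·106/(8·63) = 1 − 636/504 = -0.262

-0.262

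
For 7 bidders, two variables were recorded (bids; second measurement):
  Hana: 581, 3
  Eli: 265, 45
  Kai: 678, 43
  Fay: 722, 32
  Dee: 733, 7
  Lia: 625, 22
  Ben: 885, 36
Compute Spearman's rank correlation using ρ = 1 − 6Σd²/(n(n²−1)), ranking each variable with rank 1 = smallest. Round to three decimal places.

-0.107

Ranks of variable 1: 2, 1, 4, 5, 6, 3, 7
Ranks of variable 2: 1, 7, 6, 4, 2, 3, 5
d = r₁ − r₂: 1, -6, -2, 1, 4, 0, 2
d²: 1, 36, 4, 1, 16, 0, 4; Σd² = 62
ρ = 1 − 6·62/(7·48) = 1 − 372/336 = -0.107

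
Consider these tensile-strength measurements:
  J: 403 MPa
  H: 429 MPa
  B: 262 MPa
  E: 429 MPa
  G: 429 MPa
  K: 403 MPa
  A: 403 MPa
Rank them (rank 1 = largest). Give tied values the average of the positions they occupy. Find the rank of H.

Sorted (descending): 429, 429, 429, 403, 403, 403, 262
The 3 values of 429 occupy positions 1–3 → average rank 2.
The 3 values of 403 occupy positions 4–6 → average rank 5.
H has value 429 MPa → rank 2.

2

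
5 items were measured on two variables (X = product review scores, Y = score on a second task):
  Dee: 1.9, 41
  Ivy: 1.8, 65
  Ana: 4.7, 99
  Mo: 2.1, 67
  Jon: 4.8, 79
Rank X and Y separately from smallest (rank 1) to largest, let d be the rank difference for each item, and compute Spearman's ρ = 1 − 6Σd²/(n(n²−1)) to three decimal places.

0.800

Ranks of variable 1: 2, 1, 4, 3, 5
Ranks of variable 2: 1, 2, 5, 3, 4
d = r₁ − r₂: 1, -1, -1, 0, 1
d²: 1, 1, 1, 0, 1; Σd² = 4
ρ = 1 − 6·4/(5·24) = 1 − 24/120 = 0.800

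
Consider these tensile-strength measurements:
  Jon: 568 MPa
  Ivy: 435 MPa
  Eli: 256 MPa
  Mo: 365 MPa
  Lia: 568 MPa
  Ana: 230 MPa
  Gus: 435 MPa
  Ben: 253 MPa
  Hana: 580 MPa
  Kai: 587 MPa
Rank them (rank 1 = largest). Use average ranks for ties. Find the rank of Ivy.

Sorted (descending): 587, 580, 568, 568, 435, 435, 365, 256, 253, 230
The 2 values of 568 occupy positions 3–4 → average rank (3+4)/2 = 3.5.
The 2 values of 435 occupy positions 5–6 → average rank (5+6)/2 = 5.5.
Ivy has value 435 MPa → rank 5.5.

5.5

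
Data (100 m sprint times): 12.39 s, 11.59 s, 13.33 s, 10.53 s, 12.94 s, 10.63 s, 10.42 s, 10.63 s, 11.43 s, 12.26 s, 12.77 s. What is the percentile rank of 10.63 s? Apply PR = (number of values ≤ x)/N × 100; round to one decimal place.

N = 11.
Strictly below 10.63: 2. Equal to 10.63: 2.
PR = 4/11 × 100 = 36.4

36.4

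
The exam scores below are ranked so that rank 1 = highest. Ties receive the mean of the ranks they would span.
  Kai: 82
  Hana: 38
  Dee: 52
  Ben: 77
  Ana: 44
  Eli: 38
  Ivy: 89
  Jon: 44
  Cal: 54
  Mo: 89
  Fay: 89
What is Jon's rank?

8.5

Sorted (descending): 89, 89, 89, 82, 77, 54, 52, 44, 44, 38, 38
The 3 values of 89 occupy positions 1–3 → average rank 2.
The 2 values of 44 occupy positions 8–9 → average rank (8+9)/2 = 8.5.
The 2 values of 38 occupy positions 10–11 → average rank (10+11)/2 = 10.5.
Jon has value 44 → rank 8.5.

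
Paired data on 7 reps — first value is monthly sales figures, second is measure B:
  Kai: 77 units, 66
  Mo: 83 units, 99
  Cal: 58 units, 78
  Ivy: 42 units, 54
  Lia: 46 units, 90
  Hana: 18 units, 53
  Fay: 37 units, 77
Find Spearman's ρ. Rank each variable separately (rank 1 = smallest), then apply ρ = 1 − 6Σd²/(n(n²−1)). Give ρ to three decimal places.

Ranks of variable 1: 6, 7, 5, 3, 4, 1, 2
Ranks of variable 2: 3, 7, 5, 2, 6, 1, 4
d = r₁ − r₂: 3, 0, 0, 1, -2, 0, -2
d²: 9, 0, 0, 1, 4, 0, 4; Σd² = 18
ρ = 1 − 6·18/(7·48) = 1 − 108/336 = 0.679

0.679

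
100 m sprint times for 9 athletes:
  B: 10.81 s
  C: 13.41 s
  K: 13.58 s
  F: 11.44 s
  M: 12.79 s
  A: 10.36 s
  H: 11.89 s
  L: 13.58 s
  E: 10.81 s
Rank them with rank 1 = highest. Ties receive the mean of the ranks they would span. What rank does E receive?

7.5

Sorted (descending): 13.58, 13.58, 13.41, 12.79, 11.89, 11.44, 10.81, 10.81, 10.36
The 2 values of 13.58 occupy positions 1–2 → average rank (1+2)/2 = 1.5.
The 2 values of 10.81 occupy positions 7–8 → average rank (7+8)/2 = 7.5.
E has value 10.81 s → rank 7.5.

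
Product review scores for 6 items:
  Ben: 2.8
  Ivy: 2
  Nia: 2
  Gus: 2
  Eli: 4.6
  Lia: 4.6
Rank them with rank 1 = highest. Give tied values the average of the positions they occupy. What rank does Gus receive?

5

Sorted (descending): 4.6, 4.6, 2.8, 2, 2, 2
The 2 values of 4.6 occupy positions 1–2 → average rank (1+2)/2 = 1.5.
The 3 values of 2 occupy positions 4–6 → average rank 5.
Gus has value 2 → rank 5.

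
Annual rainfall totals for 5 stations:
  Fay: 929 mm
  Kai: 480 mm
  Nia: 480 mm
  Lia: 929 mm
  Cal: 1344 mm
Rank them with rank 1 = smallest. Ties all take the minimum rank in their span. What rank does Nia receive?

Sorted (ascending): 480, 480, 929, 929, 1344
The 2 values of 480 occupy positions 1–2 → each gets rank 1.
The 2 values of 929 occupy positions 3–4 → each gets rank 3.
Nia has value 480 mm → rank 1.

1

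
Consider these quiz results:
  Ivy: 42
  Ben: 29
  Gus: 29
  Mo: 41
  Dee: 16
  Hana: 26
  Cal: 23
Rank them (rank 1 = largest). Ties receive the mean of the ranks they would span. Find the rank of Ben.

3.5

Sorted (descending): 42, 41, 29, 29, 26, 23, 16
The 2 values of 29 occupy positions 3–4 → average rank (3+4)/2 = 3.5.
Ben has value 29 → rank 3.5.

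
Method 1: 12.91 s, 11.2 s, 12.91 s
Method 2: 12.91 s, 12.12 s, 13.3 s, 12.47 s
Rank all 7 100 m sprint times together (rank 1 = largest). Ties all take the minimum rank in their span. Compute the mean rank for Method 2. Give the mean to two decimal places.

3.50

Sorted (descending): 13.3, 12.91, 12.91, 12.91, 12.47, 12.12, 11.2
The 3 values of 12.91 occupy positions 2–4 → each gets rank 2.
Method 2 values → pooled ranks: 12.91→2, 12.12→6, 13.3→1, 12.47→5
Mean rank = (2 + 6 + 1 + 5) / 4 = 3.50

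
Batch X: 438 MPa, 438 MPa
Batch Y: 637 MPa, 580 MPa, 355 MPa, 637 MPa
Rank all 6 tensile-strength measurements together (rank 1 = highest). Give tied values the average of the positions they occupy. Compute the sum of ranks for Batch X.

9

Sorted (descending): 637, 637, 580, 438, 438, 355
The 2 values of 637 occupy positions 1–2 → average rank (1+2)/2 = 1.5.
The 2 values of 438 occupy positions 4–5 → average rank (4+5)/2 = 4.5.
Batch X values → pooled ranks: 438→4.5, 438→4.5
Rank sum = 4.5 + 4.5 = 9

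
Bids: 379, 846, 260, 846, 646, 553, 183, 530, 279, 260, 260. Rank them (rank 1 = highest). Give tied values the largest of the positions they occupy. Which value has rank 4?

553

Sorted (descending): 846, 846, 646, 553, 530, 379, 279, 260, 260, 260, 183
The 2 values of 846 occupy positions 1–2 → each gets rank 2.
The 3 values of 260 occupy positions 8–10 → each gets rank 10.
Rank 4 → value 553.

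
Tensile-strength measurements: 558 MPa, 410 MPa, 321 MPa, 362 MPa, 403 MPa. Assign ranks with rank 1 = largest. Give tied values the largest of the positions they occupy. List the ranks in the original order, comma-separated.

Sorted (descending): 558, 410, 403, 362, 321
No ties — each value takes its position as its rank.

1, 2, 5, 4, 3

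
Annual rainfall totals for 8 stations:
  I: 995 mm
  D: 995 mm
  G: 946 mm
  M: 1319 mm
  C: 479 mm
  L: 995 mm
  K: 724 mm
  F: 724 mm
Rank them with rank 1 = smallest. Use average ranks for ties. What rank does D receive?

6

Sorted (ascending): 479, 724, 724, 946, 995, 995, 995, 1319
The 2 values of 724 occupy positions 2–3 → average rank (2+3)/2 = 2.5.
The 3 values of 995 occupy positions 5–7 → average rank 6.
D has value 995 mm → rank 6.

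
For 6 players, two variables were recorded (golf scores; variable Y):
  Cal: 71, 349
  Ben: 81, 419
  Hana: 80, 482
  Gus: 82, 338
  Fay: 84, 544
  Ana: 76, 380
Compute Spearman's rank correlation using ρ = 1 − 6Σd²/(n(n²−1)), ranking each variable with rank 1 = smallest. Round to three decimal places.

0.371

Ranks of variable 1: 1, 4, 3, 5, 6, 2
Ranks of variable 2: 2, 4, 5, 1, 6, 3
d = r₁ − r₂: -1, 0, -2, 4, 0, -1
d²: 1, 0, 4, 16, 0, 1; Σd² = 22
ρ = 1 − 6·22/(6·35) = 1 − 132/210 = 0.371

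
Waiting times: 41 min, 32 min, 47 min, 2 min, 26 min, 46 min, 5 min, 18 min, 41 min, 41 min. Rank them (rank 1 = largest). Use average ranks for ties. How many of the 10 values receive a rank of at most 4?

Sorted (descending): 47, 46, 41, 41, 41, 32, 26, 18, 5, 2
The 3 values of 41 occupy positions 3–5 → average rank 4.
Ranks ≤ 4: {1, 2, 4, 4, 4} → 5 values.

5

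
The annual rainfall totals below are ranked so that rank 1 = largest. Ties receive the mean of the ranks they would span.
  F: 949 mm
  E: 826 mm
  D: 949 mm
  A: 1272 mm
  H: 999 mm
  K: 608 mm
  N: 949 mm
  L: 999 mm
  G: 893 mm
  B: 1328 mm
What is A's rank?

Sorted (descending): 1328, 1272, 999, 999, 949, 949, 949, 893, 826, 608
The 2 values of 999 occupy positions 3–4 → average rank (3+4)/2 = 3.5.
The 3 values of 949 occupy positions 5–7 → average rank 6.
A has value 1272 mm → rank 2.

2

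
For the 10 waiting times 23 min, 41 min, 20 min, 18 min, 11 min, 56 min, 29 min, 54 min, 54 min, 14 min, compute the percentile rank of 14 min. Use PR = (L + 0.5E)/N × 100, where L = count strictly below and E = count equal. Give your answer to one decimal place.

N = 10.
Strictly below 14: 1. Equal to 14: 1.
PR = (1 + 0.5·1)/10 × 100 = 15.0

15.0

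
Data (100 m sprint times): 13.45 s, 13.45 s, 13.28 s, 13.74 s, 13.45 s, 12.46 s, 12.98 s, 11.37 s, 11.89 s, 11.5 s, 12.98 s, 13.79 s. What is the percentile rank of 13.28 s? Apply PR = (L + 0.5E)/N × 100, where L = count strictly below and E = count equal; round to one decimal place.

N = 12.
Strictly below 13.28: 6. Equal to 13.28: 1.
PR = (6 + 0.5·1)/12 × 100 = 54.2

54.2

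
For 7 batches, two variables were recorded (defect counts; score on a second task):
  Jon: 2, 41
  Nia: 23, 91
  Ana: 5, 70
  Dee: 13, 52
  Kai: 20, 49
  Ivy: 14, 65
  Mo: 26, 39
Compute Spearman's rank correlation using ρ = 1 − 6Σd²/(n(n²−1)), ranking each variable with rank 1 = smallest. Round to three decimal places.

Ranks of variable 1: 1, 6, 2, 3, 5, 4, 7
Ranks of variable 2: 2, 7, 6, 4, 3, 5, 1
d = r₁ − r₂: -1, -1, -4, -1, 2, -1, 6
d²: 1, 1, 16, 1, 4, 1, 36; Σd² = 60
ρ = 1 − 6·60/(7·48) = 1 − 360/336 = -0.071

-0.071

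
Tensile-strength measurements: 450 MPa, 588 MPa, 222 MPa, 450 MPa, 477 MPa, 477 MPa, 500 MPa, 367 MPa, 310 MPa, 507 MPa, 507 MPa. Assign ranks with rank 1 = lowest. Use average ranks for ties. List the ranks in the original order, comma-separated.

4.5, 11, 1, 4.5, 6.5, 6.5, 8, 3, 2, 9.5, 9.5

Sorted (ascending): 222, 310, 367, 450, 450, 477, 477, 500, 507, 507, 588
The 2 values of 450 occupy positions 4–5 → average rank (4+5)/2 = 4.5.
The 2 values of 477 occupy positions 6–7 → average rank (6+7)/2 = 6.5.
The 2 values of 507 occupy positions 9–10 → average rank (9+10)/2 = 9.5.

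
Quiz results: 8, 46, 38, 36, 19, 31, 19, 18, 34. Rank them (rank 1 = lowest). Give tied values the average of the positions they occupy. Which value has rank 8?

38

Sorted (ascending): 8, 18, 19, 19, 31, 34, 36, 38, 46
The 2 values of 19 occupy positions 3–4 → average rank (3+4)/2 = 3.5.
Rank 8 → value 38.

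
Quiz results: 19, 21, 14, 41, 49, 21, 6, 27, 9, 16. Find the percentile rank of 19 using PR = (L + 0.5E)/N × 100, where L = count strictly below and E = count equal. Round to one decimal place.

N = 10.
Strictly below 19: 4. Equal to 19: 1.
PR = (4 + 0.5·1)/10 × 100 = 45.0

45.0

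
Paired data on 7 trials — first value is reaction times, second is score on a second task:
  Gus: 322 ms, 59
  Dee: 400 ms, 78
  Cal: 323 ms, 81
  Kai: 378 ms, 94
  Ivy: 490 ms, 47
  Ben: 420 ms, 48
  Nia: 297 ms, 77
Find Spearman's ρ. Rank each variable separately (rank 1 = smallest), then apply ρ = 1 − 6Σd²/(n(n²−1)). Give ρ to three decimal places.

-0.429

Ranks of variable 1: 2, 5, 3, 4, 7, 6, 1
Ranks of variable 2: 3, 5, 6, 7, 1, 2, 4
d = r₁ − r₂: -1, 0, -3, -3, 6, 4, -3
d²: 1, 0, 9, 9, 36, 16, 9; Σd² = 80
ρ = 1 − 6·80/(7·48) = 1 − 480/336 = -0.429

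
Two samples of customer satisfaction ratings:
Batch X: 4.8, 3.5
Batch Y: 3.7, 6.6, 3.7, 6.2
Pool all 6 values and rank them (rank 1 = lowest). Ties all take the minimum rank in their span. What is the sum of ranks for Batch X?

Sorted (ascending): 3.5, 3.7, 3.7, 4.8, 6.2, 6.6
The 2 values of 3.7 occupy positions 2–3 → each gets rank 2.
Batch X values → pooled ranks: 4.8→4, 3.5→1
Rank sum = 4 + 1 = 5

5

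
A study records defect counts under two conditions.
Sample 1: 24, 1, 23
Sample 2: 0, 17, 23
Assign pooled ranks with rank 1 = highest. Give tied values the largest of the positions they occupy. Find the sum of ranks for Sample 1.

9

Sorted (descending): 24, 23, 23, 17, 1, 0
The 2 values of 23 occupy positions 2–3 → each gets rank 3.
Sample 1 values → pooled ranks: 24→1, 1→5, 23→3
Rank sum = 1 + 5 + 3 = 9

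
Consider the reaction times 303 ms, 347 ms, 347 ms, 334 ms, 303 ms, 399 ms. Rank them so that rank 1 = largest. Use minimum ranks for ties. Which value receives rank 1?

399

Sorted (descending): 399, 347, 347, 334, 303, 303
The 2 values of 347 occupy positions 2–3 → each gets rank 2.
The 2 values of 303 occupy positions 5–6 → each gets rank 5.
Rank 1 → value 399.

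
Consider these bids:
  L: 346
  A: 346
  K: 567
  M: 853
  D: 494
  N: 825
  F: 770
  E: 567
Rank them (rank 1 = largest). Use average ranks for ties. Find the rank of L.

Sorted (descending): 853, 825, 770, 567, 567, 494, 346, 346
The 2 values of 567 occupy positions 4–5 → average rank (4+5)/2 = 4.5.
The 2 values of 346 occupy positions 7–8 → average rank (7+8)/2 = 7.5.
L has value 346 → rank 7.5.

7.5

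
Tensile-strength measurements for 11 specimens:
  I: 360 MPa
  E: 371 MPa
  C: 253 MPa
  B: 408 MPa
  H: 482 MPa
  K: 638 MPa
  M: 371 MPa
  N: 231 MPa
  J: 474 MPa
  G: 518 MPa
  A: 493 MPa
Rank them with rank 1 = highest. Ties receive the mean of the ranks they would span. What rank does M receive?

7.5

Sorted (descending): 638, 518, 493, 482, 474, 408, 371, 371, 360, 253, 231
The 2 values of 371 occupy positions 7–8 → average rank (7+8)/2 = 7.5.
M has value 371 MPa → rank 7.5.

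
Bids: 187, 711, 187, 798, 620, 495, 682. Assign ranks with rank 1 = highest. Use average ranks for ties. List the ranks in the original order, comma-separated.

Sorted (descending): 798, 711, 682, 620, 495, 187, 187
The 2 values of 187 occupy positions 6–7 → average rank (6+7)/2 = 6.5.

6.5, 2, 6.5, 1, 4, 5, 3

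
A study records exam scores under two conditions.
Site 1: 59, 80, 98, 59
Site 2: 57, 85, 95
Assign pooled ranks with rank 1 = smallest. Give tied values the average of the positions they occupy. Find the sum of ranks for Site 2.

Sorted (ascending): 57, 59, 59, 80, 85, 95, 98
The 2 values of 59 occupy positions 2–3 → average rank (2+3)/2 = 2.5.
Site 2 values → pooled ranks: 57→1, 85→5, 95→6
Rank sum = 1 + 5 + 6 = 12

12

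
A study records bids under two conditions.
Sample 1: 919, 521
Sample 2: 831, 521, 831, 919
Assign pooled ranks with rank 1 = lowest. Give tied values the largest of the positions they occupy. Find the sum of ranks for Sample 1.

8

Sorted (ascending): 521, 521, 831, 831, 919, 919
The 2 values of 521 occupy positions 1–2 → each gets rank 2.
The 2 values of 831 occupy positions 3–4 → each gets rank 4.
The 2 values of 919 occupy positions 5–6 → each gets rank 6.
Sample 1 values → pooled ranks: 919→6, 521→2
Rank sum = 6 + 2 = 8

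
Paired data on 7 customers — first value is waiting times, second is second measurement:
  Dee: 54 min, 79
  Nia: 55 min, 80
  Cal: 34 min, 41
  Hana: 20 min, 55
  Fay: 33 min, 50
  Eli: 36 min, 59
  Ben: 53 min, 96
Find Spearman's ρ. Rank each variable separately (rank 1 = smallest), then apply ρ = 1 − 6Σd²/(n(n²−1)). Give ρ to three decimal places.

Ranks of variable 1: 6, 7, 3, 1, 2, 4, 5
Ranks of variable 2: 5, 6, 1, 3, 2, 4, 7
d = r₁ − r₂: 1, 1, 2, -2, 0, 0, -2
d²: 1, 1, 4, 4, 0, 0, 4; Σd² = 14
ρ = 1 − 6·14/(7·48) = 1 − 84/336 = 0.750

0.750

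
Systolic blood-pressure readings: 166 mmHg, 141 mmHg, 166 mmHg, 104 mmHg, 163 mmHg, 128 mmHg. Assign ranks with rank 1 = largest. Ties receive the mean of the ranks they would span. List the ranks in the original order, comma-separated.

1.5, 4, 1.5, 6, 3, 5

Sorted (descending): 166, 166, 163, 141, 128, 104
The 2 values of 166 occupy positions 1–2 → average rank (1+2)/2 = 1.5.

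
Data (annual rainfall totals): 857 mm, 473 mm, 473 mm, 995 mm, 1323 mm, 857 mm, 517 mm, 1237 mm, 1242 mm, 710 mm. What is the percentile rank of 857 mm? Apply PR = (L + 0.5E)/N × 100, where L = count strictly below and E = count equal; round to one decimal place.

50.0

N = 10.
Strictly below 857: 4. Equal to 857: 2.
PR = (4 + 0.5·2)/10 × 100 = 50.0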